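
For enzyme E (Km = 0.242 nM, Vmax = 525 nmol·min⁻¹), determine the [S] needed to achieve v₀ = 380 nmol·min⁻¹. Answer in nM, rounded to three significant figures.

0.634 nM

Rearranging v = Vmax[S]/(Km+[S]) gives [S] = Km·v/(Vmax − v).
[S] = 0.242 × 380 / (525 − 380) = 91.96/145.0 = 0.634 nM.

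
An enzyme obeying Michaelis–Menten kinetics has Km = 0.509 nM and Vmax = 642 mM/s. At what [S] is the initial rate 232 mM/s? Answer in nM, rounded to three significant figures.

0.288 nM

The required fractional saturation is v/Vmax = 232/642 = 0.3614.
Then [S]/(Km+[S]) = 0.3614 ⇒ [S] = 0.509 × 0.3614/(1 − 0.3614) = 0.288 nM.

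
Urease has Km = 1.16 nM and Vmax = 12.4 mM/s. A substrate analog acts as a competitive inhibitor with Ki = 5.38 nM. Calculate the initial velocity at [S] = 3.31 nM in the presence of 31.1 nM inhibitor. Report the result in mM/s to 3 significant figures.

α = 1 + [I]/Ki = 1 + 31.1/5.38 = 6.781.
For a competitive inhibitor, Vmax is unchanged and the apparent Km becomes α·Km: Km,app = 7.87 nM, Vmax,app = 12.4 mM/s.
v = Vmax,app·[S]/(Km,app + [S]) = 12.4 × 3.31/(7.87 + 3.31) = 3.67 mM/s.

3.67 mM/s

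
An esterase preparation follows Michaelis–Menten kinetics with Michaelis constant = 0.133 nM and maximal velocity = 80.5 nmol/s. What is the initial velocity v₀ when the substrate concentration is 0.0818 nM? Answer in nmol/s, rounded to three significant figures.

v = Vmax·[S]/(Km + [S]) = 80.5 × 0.0818 / (0.133 + 0.0818)
  = 6.585 / 0.2148 = 30.7 nmol/s.

30.7 nmol/s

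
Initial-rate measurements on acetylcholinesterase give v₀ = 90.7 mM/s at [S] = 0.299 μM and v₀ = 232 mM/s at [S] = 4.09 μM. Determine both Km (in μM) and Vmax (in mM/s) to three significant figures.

Km = 0.573 μM; Vmax = 264 mM/s

From v = Vmax[S]/(Km+[S]), each point gives Vmax = v(Km+[S])/[S].
Equating: 90.7(Km+0.299)/0.299 = 232(Km+4.09)/4.09.
303.3·Km + 90.7 = 56.72·Km + 232, so (303.3 − 56.72)·Km = 232 − 90.7.
Km = 141.3/246.6 = 0.573 μM; then Vmax = 90.7(0.573+0.299)/0.299 = 264 mM/s.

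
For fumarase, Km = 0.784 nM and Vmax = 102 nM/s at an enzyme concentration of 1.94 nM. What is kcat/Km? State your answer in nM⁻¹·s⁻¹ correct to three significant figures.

67.1 nM⁻¹·s⁻¹

kcat = Vmax/[E]total = 102/1.94 = 52.6 s⁻¹.
kcat/Km = 52.6/0.784 = 67.1 nM⁻¹·s⁻¹.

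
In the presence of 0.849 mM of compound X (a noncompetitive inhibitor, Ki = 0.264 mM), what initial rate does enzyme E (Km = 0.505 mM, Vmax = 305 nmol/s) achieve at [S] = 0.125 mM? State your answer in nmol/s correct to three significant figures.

14.4 nmol/s

With α = 1 + [I]/Ki = 1 + 0.849/0.264 = 4.216, the noncompetitive rate law is v = (Vmax/α)·[S] / (Km + [S]).
v = (305/4.216)×0.125 / (0.505 + 0.125) = 9.043/0.6300 = 14.4 nmol/s.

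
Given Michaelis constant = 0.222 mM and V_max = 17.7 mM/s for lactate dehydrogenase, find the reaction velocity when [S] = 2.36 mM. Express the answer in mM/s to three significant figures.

16.2 mM/s

[S]/(Km+[S]) = 2.36/2.582 = 0.9140, the fractional saturation.
v = 0.9140 × Vmax = 0.9140 × 17.7 = 16.2 mM/s.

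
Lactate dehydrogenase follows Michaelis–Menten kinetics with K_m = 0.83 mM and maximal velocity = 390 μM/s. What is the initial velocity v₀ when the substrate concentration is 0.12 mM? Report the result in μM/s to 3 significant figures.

49.3 μM/s

v = Vmax·[S]/(Km + [S]) = 390 × 0.12 / (0.83 + 0.12)
  = 46.80 / 0.9500 = 49.3 μM/s.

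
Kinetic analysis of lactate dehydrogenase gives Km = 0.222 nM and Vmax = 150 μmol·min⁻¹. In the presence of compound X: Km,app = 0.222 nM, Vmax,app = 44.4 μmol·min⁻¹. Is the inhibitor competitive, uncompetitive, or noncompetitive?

noncompetitive

Vmax decreases (150 → 44.4 μmol·min⁻¹) while Km is unchanged — pure noncompetitive inhibition.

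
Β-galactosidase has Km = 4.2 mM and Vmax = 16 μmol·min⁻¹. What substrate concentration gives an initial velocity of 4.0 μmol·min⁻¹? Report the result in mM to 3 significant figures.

1.40 mM

Rearranging v = Vmax[S]/(Km+[S]) gives [S] = Km·v/(Vmax − v).
[S] = 4.2 × 4.0 / (16 − 4.0) = 16.80/12.00 = 1.40 mM.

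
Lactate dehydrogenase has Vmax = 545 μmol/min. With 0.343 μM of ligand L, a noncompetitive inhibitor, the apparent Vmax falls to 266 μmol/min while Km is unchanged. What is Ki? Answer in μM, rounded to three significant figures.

0.327 μM

Noncompetitive: Vmax,app = Vmax/α with α = 1 + [I]/Ki.
α = Vmax/Vmax,app = 545/266 = 2.049.
Ki = [I]/(α − 1) = 0.343/1.049 = 0.327 μM.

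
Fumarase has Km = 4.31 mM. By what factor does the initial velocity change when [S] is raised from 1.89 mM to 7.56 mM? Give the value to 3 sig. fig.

2.09

The fractional saturations are [S]/(Km+[S]) = 1.89/6.200 = 0.3048 and 7.56/11.87 = 0.6369.
v₂/v₁ is just their ratio: 0.6369/0.3048 = 2.09.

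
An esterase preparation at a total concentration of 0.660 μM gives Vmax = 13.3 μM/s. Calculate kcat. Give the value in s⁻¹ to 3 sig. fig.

20.2 s⁻¹

kcat = Vmax/[E]total = 13.3 μM/s / 0.660 μM = 20.2 s⁻¹.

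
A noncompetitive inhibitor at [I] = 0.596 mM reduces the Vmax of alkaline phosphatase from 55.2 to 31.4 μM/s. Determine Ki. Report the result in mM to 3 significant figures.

0.786 mM

Noncompetitive: Vmax,app = Vmax/α with α = 1 + [I]/Ki.
α = Vmax/Vmax,app = 55.2/31.4 = 1.758.
Ki = [I]/(α − 1) = 0.596/0.7580 = 0.786 mM.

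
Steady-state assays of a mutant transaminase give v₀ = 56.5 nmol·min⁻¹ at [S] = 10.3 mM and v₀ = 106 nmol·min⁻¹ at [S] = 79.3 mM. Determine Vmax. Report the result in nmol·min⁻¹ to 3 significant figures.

In reciprocal form, 1/v = (Km/Vmax)·(1/[S]) + 1/Vmax. The two points give (1/[S], 1/v) = (0.09709, 0.01770) and (0.01261, 0.009434).
Slope = (0.01770 − 0.009434)/(0.09709 − 0.01261) = 0.09784; intercept = 0.01770 − 0.09784×0.09709 = 0.008200.
Vmax = 1/intercept = 122 nmol·min⁻¹; Km = slope × Vmax = 0.09784 × 122 = 11.9 mM.

122 nmol·min⁻¹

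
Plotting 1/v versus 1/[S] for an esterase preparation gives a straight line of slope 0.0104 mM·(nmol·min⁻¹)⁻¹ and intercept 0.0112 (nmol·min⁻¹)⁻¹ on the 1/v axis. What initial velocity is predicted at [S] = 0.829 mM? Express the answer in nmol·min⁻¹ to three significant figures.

The y-intercept is 1/Vmax, so Vmax = 1/0.0112 = 89.3 nmol·min⁻¹.
The slope is Km/Vmax, so Km = 0.0104 × 89.3 = 0.929 mM.
Then v = 89.3 × 0.829/(0.929 + 0.829) = 42.1 nmol·min⁻¹.

42.1 nmol·min⁻¹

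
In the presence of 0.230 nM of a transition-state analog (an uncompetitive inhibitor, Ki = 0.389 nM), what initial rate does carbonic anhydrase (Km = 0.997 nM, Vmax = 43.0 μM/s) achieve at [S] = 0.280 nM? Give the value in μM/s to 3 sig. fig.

8.35 μM/s

α = 1 + [I]/Ki = 1 + 0.230/0.389 = 1.591.
For an uncompetitive inhibitor, both parameters are divided by α, giving Vmax/α and Km/α: Km,app = 0.627 nM, Vmax,app = 27.0 μM/s.
v = Vmax,app·[S]/(Km,app + [S]) = 27.0 × 0.280/(0.627 + 0.280) = 8.35 μM/s.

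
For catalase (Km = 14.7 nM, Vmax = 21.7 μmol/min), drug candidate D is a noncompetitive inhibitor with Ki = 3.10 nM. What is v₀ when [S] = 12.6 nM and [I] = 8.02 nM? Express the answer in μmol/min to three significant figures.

2.79 μmol/min

With α = 1 + [I]/Ki = 1 + 8.02/3.10 = 3.587, the noncompetitive rate law is v = (Vmax/α)·[S] / (Km + [S]).
v = (21.7/3.587)×12.6 / (14.7 + 12.6) = 76.22/27.30 = 2.79 μmol/min.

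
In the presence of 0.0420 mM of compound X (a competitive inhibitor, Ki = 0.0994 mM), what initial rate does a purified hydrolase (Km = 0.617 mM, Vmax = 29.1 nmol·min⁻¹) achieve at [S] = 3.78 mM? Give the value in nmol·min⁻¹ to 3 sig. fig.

With α = 1 + [I]/Ki = 1 + 0.0420/0.0994 = 1.423, the competitive rate law is v = Vmax[S] / (αKm + [S]).
v = 29.1×3.78 / (1.423×0.617 + 3.78) = 110.0/4.658 = 23.6 nmol·min⁻¹.

23.6 nmol·min⁻¹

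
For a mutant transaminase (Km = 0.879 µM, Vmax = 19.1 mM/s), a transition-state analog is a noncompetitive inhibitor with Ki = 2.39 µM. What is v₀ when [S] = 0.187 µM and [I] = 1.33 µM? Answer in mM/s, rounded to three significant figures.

With α = 1 + [I]/Ki = 1 + 1.33/2.39 = 1.556, the noncompetitive rate law is v = (Vmax/α)·[S] / (Km + [S]).
v = (19.1/1.556)×0.187 / (0.879 + 0.187) = 2.295/1.066 = 2.15 mM/s.

2.15 mM/s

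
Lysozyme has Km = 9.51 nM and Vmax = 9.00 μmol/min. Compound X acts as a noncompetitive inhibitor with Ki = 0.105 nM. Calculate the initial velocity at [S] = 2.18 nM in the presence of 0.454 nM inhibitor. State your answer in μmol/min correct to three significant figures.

0.315 μmol/min

α = 1 + [I]/Ki = 1 + 0.454/0.105 = 5.324.
For a noncompetitive inhibitor, Vmax is reduced to Vmax/α while Km is unchanged: Km,app = 9.51 nM, Vmax,app = 1.69 μmol/min.
v = Vmax,app·[S]/(Km,app + [S]) = 1.69 × 2.18/(9.51 + 2.18) = 0.315 μmol/min.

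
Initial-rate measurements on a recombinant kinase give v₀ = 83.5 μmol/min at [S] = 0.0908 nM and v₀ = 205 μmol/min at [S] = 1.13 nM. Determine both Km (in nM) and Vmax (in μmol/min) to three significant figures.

From v = Vmax[S]/(Km+[S]), each point gives Vmax = v(Km+[S])/[S].
Equating: 83.5(Km+0.0908)/0.0908 = 205(Km+1.13)/1.13.
919.6·Km + 83.5 = 181.4·Km + 205, so (919.6 − 181.4)·Km = 205 − 83.5.
Km = 121.5/738.2 = 0.165 nM; then Vmax = 83.5(0.165+0.0908)/0.0908 = 235 μmol/min.

Km = 0.165 nM; Vmax = 235 μmol/min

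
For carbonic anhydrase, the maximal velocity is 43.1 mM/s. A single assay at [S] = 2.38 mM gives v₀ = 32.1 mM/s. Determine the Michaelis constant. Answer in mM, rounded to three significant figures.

From v = Vmax[S]/(Km+[S]), Km = [S](Vmax − v)/v.
Km = 2.38 × (43.1 − 32.1) / 32.1 = 26.18/32.1 = 0.816 mM.

0.816 mM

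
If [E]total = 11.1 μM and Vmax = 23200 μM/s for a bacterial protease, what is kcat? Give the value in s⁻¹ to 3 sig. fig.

2090 s⁻¹

kcat = Vmax/[E]total = 23200 μM/s / 11.1 μM = 2090 s⁻¹.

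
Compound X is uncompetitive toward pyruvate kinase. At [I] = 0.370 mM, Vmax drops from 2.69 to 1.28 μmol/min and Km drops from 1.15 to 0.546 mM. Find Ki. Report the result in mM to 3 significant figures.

0.336 mM

Uncompetitive: Vmax,app = Vmax/α (and Km,app = Km/α) with α = 1 + [I]/Ki.
α = Vmax/Vmax,app = 2.69/1.28 = 2.102.
Ki = [I]/(α − 1) = 0.370/1.102 = 0.336 mM.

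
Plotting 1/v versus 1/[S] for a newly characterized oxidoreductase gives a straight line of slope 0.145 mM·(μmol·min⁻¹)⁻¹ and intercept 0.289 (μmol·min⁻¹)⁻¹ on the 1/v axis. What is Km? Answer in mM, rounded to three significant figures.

y-intercept = 1/Vmax ⇒ Vmax = 3.46 μmol·min⁻¹; slope = Km/Vmax ⇒ Km = slope × Vmax.
Km = 0.145 × 3.46 = 0.502 mM.

0.502 mM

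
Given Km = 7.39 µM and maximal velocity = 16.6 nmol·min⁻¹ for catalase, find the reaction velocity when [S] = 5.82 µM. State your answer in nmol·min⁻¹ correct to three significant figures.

7.31 nmol·min⁻¹

v = Vmax·[S]/(Km + [S]) = 16.6 × 5.82 / (7.39 + 5.82)
  = 96.61 / 13.21 = 7.31 nmol·min⁻¹.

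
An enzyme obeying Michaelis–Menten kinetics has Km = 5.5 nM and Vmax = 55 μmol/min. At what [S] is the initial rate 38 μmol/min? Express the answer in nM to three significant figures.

12.3 nM

Rearranging v = Vmax[S]/(Km+[S]) gives [S] = Km·v/(Vmax − v).
[S] = 5.5 × 38 / (55 − 38) = 209.0/17.00 = 12.3 nM.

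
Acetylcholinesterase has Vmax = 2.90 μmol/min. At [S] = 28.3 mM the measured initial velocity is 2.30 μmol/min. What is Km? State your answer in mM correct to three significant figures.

7.38 mM

From v = Vmax[S]/(Km+[S]), Km = [S](Vmax − v)/v.
Km = 28.3 × (2.90 − 2.30) / 2.30 = 16.98/2.30 = 7.38 mM.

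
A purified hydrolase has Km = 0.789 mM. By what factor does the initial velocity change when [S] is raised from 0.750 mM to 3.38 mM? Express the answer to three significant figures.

1.66

Since Vmax cancels, v₂/v₁ = [S]₂(Km+[S]₁) / [S]₁(Km+[S]₂).
= 3.38×(0.789+0.750) / (0.750×(0.789+3.38)) = 5.202/3.127 = 1.66.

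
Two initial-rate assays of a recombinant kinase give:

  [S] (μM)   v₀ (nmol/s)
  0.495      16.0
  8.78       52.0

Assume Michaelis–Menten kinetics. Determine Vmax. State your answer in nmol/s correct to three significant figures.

From v = Vmax[S]/(Km+[S]), each point gives Vmax = v(Km+[S])/[S].
Equating: 16.0(Km+0.495)/0.495 = 52.0(Km+8.78)/8.78.
32.32·Km + 16.0 = 5.923·Km + 52.0, so (32.32 − 5.923)·Km = 52.0 − 16.0.
Km = 36.00/26.40 = 1.36 μM; then Vmax = 16.0(1.36+0.495)/0.495 = 60.1 nmol/s.

60.1 nmol/s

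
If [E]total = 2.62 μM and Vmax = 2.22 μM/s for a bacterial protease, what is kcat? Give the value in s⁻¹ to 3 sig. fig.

kcat = Vmax/[E]total = 2.22 μM/s / 2.62 μM = 0.847 s⁻¹.

0.847 s⁻¹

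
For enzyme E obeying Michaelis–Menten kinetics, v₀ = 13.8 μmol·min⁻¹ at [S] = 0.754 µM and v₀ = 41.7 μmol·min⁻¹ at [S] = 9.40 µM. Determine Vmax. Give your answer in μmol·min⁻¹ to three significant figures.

From v = Vmax[S]/(Km+[S]), each point gives Vmax = v(Km+[S])/[S].
Equating: 13.8(Km+0.754)/0.754 = 41.7(Km+9.40)/9.40.
18.30·Km + 13.8 = 4.436·Km + 41.7, so (18.30 − 4.436)·Km = 41.7 − 13.8.
Km = 27.90/13.87 = 2.01 µM; then Vmax = 13.8(2.01+0.754)/0.754 = 50.6 μmol·min⁻¹.

50.6 μmol·min⁻¹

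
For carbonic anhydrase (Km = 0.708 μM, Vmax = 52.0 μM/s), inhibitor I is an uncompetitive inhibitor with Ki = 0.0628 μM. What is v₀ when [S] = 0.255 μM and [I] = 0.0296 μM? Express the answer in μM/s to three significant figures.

12.2 μM/s

α = 1 + [I]/Ki = 1 + 0.0296/0.0628 = 1.471.
For an uncompetitive inhibitor, both parameters are divided by α, giving Vmax/α and Km/α: Km,app = 0.481 μM, Vmax,app = 35.3 μM/s.
v = Vmax,app·[S]/(Km,app + [S]) = 35.3 × 0.255/(0.481 + 0.255) = 12.2 μM/s.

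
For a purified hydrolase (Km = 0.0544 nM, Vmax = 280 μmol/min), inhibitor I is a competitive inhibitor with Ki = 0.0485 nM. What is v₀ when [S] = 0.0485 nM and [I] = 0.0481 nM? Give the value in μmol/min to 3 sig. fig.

With α = 1 + [I]/Ki = 1 + 0.0481/0.0485 = 1.992, the competitive rate law is v = Vmax[S] / (αKm + [S]).
v = 280×0.0485 / (1.992×0.0544 + 0.0485) = 13.58/0.1569 = 86.6 μmol/min.

86.6 μmol/min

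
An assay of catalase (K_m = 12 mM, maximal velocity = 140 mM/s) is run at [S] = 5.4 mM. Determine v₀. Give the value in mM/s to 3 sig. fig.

43.4 mM/s

v = Vmax·[S]/(Km + [S]) = 140 × 5.4 / (12 + 5.4)
  = 756.0 / 17.40 = 43.4 mM/s.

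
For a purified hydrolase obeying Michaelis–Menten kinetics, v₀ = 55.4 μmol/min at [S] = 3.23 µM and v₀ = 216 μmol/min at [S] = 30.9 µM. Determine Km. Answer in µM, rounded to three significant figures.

15.8 µM

From v = Vmax[S]/(Km+[S]), each point gives Vmax = v(Km+[S])/[S].
Equating: 55.4(Km+3.23)/3.23 = 216(Km+30.9)/30.9.
17.15·Km + 55.4 = 6.990·Km + 216, so (17.15 − 6.990)·Km = 216 − 55.4.
Km = 160.6/10.16 = 15.8 µM; then Vmax = 55.4(15.8+3.23)/3.23 = 326 μmol/min.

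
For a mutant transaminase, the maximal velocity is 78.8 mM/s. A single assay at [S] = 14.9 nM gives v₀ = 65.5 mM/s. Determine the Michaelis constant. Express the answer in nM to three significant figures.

3.03 nM

v/Vmax = 65.5/78.8 = 0.8312 = [S]/(Km+[S]).
So Km + [S] = [S]/0.8312 = 17.93 nM, giving Km = 17.93 − 14.9 = 3.03 nM.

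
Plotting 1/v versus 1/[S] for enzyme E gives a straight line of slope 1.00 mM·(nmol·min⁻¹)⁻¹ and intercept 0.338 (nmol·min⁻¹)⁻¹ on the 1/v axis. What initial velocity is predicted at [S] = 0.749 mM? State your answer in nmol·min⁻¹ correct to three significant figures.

0.598 nmol·min⁻¹

The y-intercept is 1/Vmax, so Vmax = 1/0.338 = 2.96 nmol·min⁻¹.
The slope is Km/Vmax, so Km = 1.00 × 2.96 = 2.96 mM.
Then v = 2.96 × 0.749/(2.96 + 0.749) = 0.598 nmol·min⁻¹.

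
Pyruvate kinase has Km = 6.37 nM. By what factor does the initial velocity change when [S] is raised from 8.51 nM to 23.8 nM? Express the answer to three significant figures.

The fractional saturations are [S]/(Km+[S]) = 8.51/14.88 = 0.5719 and 23.8/30.17 = 0.7889.
v₂/v₁ is just their ratio: 0.7889/0.5719 = 1.38.

1.38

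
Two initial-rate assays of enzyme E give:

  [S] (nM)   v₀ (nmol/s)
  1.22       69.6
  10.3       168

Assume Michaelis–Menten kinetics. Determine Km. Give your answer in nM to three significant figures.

In reciprocal form, 1/v = (Km/Vmax)·(1/[S]) + 1/Vmax. The two points give (1/[S], 1/v) = (0.8197, 0.01437) and (0.09709, 0.005952).
Slope = (0.01437 − 0.005952)/(0.8197 − 0.09709) = 0.01165; intercept = 0.01437 − 0.01165×0.8197 = 0.004822.
Vmax = 1/intercept = 207 nmol/s; Km = slope × Vmax = 0.01165 × 207 = 2.42 nM.

2.42 nM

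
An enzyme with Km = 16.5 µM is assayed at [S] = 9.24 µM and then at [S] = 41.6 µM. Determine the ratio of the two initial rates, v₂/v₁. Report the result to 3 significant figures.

The fractional saturations are [S]/(Km+[S]) = 9.24/25.74 = 0.3590 and 41.6/58.10 = 0.7160.
v₂/v₁ is just their ratio: 0.7160/0.3590 = 1.99.

1.99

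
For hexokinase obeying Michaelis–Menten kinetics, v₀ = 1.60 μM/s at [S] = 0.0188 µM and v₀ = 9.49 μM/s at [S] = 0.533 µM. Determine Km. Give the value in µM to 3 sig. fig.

From v = Vmax[S]/(Km+[S]), each point gives Vmax = v(Km+[S])/[S].
Equating: 1.60(Km+0.0188)/0.0188 = 9.49(Km+0.533)/0.533.
85.11·Km + 1.60 = 17.80·Km + 9.49, so (85.11 − 17.80)·Km = 9.49 − 1.60.
Km = 7.890/67.30 = 0.117 µM; then Vmax = 1.60(0.117+0.0188)/0.0188 = 11.6 μM/s.

0.117 µM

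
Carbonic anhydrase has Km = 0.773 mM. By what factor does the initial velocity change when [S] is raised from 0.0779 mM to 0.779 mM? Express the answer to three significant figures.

5.48

Since Vmax cancels, v₂/v₁ = [S]₂(Km+[S]₁) / [S]₁(Km+[S]₂).
= 0.779×(0.773+0.0779) / (0.0779×(0.773+0.779)) = 0.6629/0.1209 = 5.48.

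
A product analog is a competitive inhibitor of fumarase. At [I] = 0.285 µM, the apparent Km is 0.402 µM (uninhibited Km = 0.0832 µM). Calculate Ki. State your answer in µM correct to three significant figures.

0.0744 µM

Competitive: Km,app = α·Km with α = 1 + [I]/Ki.
α = Km,app/Km = 0.402/0.0832 = 4.832.
Since α = 1 + [I]/Ki, [I]/Ki = 4.832 − 1 = 3.832 and Ki = 0.285/3.832 = 0.0744 µM.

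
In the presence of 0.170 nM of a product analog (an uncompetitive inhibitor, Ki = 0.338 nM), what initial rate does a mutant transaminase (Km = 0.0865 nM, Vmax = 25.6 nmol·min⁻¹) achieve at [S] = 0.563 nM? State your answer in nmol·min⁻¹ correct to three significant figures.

15.5 nmol·min⁻¹

With α = 1 + [I]/Ki = 1 + 0.170/0.338 = 1.503, the uncompetitive rate law is v = (Vmax/α)·[S] / (Km/α + [S]).
v = (25.6/1.503)×0.563 / (0.0865/1.503 + 0.563) = 9.590/0.6206 = 15.5 nmol·min⁻¹.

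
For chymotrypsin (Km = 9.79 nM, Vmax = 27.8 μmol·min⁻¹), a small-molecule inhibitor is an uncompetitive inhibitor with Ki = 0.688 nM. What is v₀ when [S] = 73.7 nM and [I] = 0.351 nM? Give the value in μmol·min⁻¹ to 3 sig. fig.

With α = 1 + [I]/Ki = 1 + 0.351/0.688 = 1.510, the uncompetitive rate law is v = (Vmax/α)·[S] / (Km/α + [S]).
v = (27.8/1.510)×73.7 / (9.79/1.510 + 73.7) = 1357/80.18 = 16.9 μmol·min⁻¹.

16.9 μmol·min⁻¹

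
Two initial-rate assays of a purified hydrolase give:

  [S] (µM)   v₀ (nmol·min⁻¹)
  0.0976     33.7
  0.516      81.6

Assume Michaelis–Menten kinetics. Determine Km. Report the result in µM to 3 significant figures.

0.256 µM

In reciprocal form, 1/v = (Km/Vmax)·(1/[S]) + 1/Vmax. The two points give (1/[S], 1/v) = (10.25, 0.02967) and (1.938, 0.01225).
Slope = (0.02967 − 0.01225)/(10.25 − 1.938) = 0.002097; intercept = 0.02967 − 0.002097×10.25 = 0.008192.
Vmax = 1/intercept = 122 nmol·min⁻¹; Km = slope × Vmax = 0.002097 × 122 = 0.256 µM.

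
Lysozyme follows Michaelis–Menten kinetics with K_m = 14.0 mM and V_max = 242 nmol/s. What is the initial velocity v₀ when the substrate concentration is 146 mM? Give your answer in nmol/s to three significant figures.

221 nmol/s

v = Vmax·[S]/(Km + [S]) = 242 × 146 / (14.0 + 146)
  = 35330 / 160.0 = 221 nmol/s.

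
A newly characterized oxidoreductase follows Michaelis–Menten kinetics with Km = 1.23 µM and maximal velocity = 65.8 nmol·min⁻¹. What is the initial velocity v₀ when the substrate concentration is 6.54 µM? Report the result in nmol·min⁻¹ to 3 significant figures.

55.4 nmol·min⁻¹

v = Vmax·[S]/(Km + [S]) = 65.8 × 6.54 / (1.23 + 6.54)
  = 430.3 / 7.770 = 55.4 nmol·min⁻¹.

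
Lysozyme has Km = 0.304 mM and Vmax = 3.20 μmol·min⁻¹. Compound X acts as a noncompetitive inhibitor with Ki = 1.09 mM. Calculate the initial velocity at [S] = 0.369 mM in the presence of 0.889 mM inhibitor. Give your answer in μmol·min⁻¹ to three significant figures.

0.966 μmol·min⁻¹

With α = 1 + [I]/Ki = 1 + 0.889/1.09 = 1.816, the noncompetitive rate law is v = (Vmax/α)·[S] / (Km + [S]).
v = (3.20/1.816)×0.369 / (0.304 + 0.369) = 0.6504/0.6730 = 0.966 μmol·min⁻¹.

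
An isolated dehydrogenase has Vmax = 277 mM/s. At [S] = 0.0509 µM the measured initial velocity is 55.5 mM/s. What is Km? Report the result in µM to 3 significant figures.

From v = Vmax[S]/(Km+[S]), Km = [S](Vmax − v)/v.
Km = 0.0509 × (277 − 55.5) / 55.5 = 11.27/55.5 = 0.203 µM.

0.203 µM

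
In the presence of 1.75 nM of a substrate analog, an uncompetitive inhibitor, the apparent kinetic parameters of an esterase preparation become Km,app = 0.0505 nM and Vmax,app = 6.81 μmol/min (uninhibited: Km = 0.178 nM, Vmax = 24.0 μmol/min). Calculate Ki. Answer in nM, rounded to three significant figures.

0.693 nM

Uncompetitive: Vmax,app = Vmax/α (and Km,app = Km/α) with α = 1 + [I]/Ki.
α = Vmax/Vmax,app = 24.0/6.81 = 3.524.
Ki = [I]/(α − 1) = 1.75/2.524 = 0.693 nM.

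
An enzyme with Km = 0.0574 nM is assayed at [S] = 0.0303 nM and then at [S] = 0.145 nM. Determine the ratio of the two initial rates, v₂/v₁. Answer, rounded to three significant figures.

2.07

The fractional saturations are [S]/(Km+[S]) = 0.0303/0.08770 = 0.3455 and 0.145/0.2024 = 0.7164.
v₂/v₁ is just their ratio: 0.7164/0.3455 = 2.07.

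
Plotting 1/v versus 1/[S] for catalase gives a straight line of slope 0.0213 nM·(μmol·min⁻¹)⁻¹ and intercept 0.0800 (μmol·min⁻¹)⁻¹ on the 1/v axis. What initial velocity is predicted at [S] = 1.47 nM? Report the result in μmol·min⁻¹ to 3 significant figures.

The y-intercept is 1/Vmax, so Vmax = 1/0.0800 = 12.5 μmol·min⁻¹.
The slope is Km/Vmax, so Km = 0.0213 × 12.5 = 0.266 nM.
Then v = 12.5 × 1.47/(0.266 + 1.47) = 10.6 μmol·min⁻¹.

10.6 μmol·min⁻¹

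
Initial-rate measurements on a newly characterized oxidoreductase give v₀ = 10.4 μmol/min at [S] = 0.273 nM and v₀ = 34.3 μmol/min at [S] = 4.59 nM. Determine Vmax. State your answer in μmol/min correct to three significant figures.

40.1 μmol/min

In reciprocal form, 1/v = (Km/Vmax)·(1/[S]) + 1/Vmax. The two points give (1/[S], 1/v) = (3.663, 0.09615) and (0.2179, 0.02915).
Slope = (0.09615 − 0.02915)/(3.663 − 0.2179) = 0.01945; intercept = 0.09615 − 0.01945×3.663 = 0.02492.
Vmax = 1/intercept = 40.1 μmol/min; Km = slope × Vmax = 0.01945 × 40.1 = 0.780 nM.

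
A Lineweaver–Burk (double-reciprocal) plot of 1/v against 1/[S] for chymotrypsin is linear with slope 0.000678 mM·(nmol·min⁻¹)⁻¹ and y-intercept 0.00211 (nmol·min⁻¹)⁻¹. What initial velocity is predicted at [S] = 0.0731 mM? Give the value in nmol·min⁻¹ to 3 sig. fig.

87.8 nmol·min⁻¹

The y-intercept is 1/Vmax, so Vmax = 1/0.00211 = 474 nmol·min⁻¹.
The slope is Km/Vmax, so Km = 0.000678 × 474 = 0.321 mM.
Then v = 474 × 0.0731/(0.321 + 0.0731) = 87.8 nmol·min⁻¹.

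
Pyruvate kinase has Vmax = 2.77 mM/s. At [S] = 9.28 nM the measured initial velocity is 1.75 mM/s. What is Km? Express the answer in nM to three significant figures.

5.41 nM

From v = Vmax[S]/(Km+[S]), Km = [S](Vmax − v)/v.
Km = 9.28 × (2.77 − 1.75) / 1.75 = 9.466/1.75 = 5.41 nM.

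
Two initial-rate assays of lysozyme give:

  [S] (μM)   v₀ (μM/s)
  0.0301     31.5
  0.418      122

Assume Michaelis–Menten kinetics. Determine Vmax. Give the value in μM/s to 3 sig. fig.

157 μM/s

From v = Vmax[S]/(Km+[S]), each point gives Vmax = v(Km+[S])/[S].
Equating: 31.5(Km+0.0301)/0.0301 = 122(Km+0.418)/0.418.
1047·Km + 31.5 = 291.9·Km + 122, so (1047 − 291.9)·Km = 122 − 31.5.
Km = 90.50/754.6 = 0.120 μM; then Vmax = 31.5(0.120+0.0301)/0.0301 = 157 μM/s.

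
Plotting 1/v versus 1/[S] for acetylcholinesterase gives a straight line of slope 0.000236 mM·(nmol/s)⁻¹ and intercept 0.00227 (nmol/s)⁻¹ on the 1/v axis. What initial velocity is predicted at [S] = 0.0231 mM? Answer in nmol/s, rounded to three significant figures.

80.1 nmol/s

The y-intercept is 1/Vmax, so Vmax = 1/0.00227 = 441 nmol/s.
The slope is Km/Vmax, so Km = 0.000236 × 441 = 0.104 mM.
Then v = 441 × 0.0231/(0.104 + 0.0231) = 80.1 nmol/s.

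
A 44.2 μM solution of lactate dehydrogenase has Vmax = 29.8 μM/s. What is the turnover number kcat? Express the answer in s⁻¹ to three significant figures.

kcat = Vmax/[E]total = 29.8 μM/s / 44.2 μM = 0.674 s⁻¹.

0.674 s⁻¹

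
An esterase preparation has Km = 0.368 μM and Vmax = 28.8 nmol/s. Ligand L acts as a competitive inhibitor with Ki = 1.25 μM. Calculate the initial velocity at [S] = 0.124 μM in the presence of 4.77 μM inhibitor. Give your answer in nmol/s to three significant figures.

α = 1 + [I]/Ki = 1 + 4.77/1.25 = 4.816.
For a competitive inhibitor, Vmax is unchanged and the apparent Km becomes α·Km: Km,app = 1.77 μM, Vmax,app = 28.8 nmol/s.
v = Vmax,app·[S]/(Km,app + [S]) = 28.8 × 0.124/(1.77 + 0.124) = 1.88 nmol/s.

1.88 nmol/s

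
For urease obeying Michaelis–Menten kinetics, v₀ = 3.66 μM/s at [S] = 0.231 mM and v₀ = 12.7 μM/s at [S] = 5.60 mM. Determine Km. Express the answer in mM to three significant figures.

From v = Vmax[S]/(Km+[S]), each point gives Vmax = v(Km+[S])/[S].
Equating: 3.66(Km+0.231)/0.231 = 12.7(Km+5.60)/5.60.
15.84·Km + 3.66 = 2.268·Km + 12.7, so (15.84 − 2.268)·Km = 12.7 − 3.66.
Km = 9.040/13.58 = 0.666 mM; then Vmax = 3.66(0.666+0.231)/0.231 = 14.2 μM/s.

0.666 mM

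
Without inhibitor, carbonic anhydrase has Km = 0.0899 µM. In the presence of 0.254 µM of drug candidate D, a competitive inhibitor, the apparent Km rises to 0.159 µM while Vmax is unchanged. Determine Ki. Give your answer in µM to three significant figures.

Competitive: Km,app = α·Km with α = 1 + [I]/Ki.
α = Km,app/Km = 0.159/0.0899 = 1.769.
Ki = [I]/(α − 1) = 0.254/0.7686 = 0.330 µM.

0.330 µM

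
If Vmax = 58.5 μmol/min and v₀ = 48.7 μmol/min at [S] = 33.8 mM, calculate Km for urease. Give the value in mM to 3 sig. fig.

6.80 mM

From v = Vmax[S]/(Km+[S]), Km = [S](Vmax − v)/v.
Km = 33.8 × (58.5 − 48.7) / 48.7 = 331.2/48.7 = 6.80 mM.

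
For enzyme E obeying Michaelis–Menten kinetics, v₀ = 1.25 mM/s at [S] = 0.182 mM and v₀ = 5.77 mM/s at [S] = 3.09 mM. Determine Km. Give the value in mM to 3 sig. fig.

0.904 mM

From v = Vmax[S]/(Km+[S]), each point gives Vmax = v(Km+[S])/[S].
Equating: 1.25(Km+0.182)/0.182 = 5.77(Km+3.09)/3.09.
6.868·Km + 1.25 = 1.867·Km + 5.77, so (6.868 − 1.867)·Km = 5.77 − 1.25.
Km = 4.520/5.001 = 0.904 mM; then Vmax = 1.25(0.904+0.182)/0.182 = 7.46 mM/s.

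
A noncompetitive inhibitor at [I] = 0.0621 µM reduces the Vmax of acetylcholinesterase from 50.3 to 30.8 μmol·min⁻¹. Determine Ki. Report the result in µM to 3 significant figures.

Noncompetitive: Vmax,app = Vmax/α with α = 1 + [I]/Ki.
α = Vmax/Vmax,app = 50.3/30.8 = 1.633.
Since α = 1 + [I]/Ki, [I]/Ki = 1.633 − 1 = 0.6331 and Ki = 0.0621/0.6331 = 0.0981 µM.

0.0981 µM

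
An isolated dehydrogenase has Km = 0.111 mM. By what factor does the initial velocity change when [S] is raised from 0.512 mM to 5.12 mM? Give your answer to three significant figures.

1.19

Since Vmax cancels, v₂/v₁ = [S]₂(Km+[S]₁) / [S]₁(Km+[S]₂).
= 5.12×(0.111+0.512) / (0.512×(0.111+5.12)) = 3.190/2.678 = 1.19.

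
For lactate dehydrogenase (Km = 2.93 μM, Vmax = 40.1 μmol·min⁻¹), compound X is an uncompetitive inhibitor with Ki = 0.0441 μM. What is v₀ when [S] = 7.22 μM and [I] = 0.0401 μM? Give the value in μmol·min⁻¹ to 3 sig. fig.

α = 1 + [I]/Ki = 1 + 0.0401/0.0441 = 1.909.
For an uncompetitive inhibitor, both parameters are divided by α, giving Vmax/α and Km/α: Km,app = 1.53 μM, Vmax,app = 21.0 μmol·min⁻¹.
v = Vmax,app·[S]/(Km,app + [S]) = 21.0 × 7.22/(1.53 + 7.22) = 17.3 μmol·min⁻¹.

17.3 μmol·min⁻¹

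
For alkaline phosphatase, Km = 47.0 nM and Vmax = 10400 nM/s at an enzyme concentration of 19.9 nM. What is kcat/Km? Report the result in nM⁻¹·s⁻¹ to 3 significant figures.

11.1 nM⁻¹·s⁻¹

kcat = Vmax/[E]total = 10400/19.9 = 523 s⁻¹.
kcat/Km = 523/47.0 = 11.1 nM⁻¹·s⁻¹.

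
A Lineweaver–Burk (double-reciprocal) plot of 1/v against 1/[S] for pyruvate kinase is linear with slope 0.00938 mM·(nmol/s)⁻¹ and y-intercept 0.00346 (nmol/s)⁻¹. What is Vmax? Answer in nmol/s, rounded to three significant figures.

289 nmol/s

The y-intercept of a Lineweaver–Burk plot equals 1/Vmax, so Vmax = 1/0.00346 = 289 nmol/s.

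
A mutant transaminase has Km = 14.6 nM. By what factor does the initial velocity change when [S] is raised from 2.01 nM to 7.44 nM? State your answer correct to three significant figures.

The fractional saturations are [S]/(Km+[S]) = 2.01/16.61 = 0.1210 and 7.44/22.04 = 0.3376.
v₂/v₁ is just their ratio: 0.3376/0.1210 = 2.79.

2.79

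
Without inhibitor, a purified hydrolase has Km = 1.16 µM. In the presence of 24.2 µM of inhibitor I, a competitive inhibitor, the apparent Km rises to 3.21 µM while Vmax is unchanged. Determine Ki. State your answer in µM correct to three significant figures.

Competitive: Km,app = α·Km with α = 1 + [I]/Ki.
α = Km,app/Km = 3.21/1.16 = 2.767.
Since α = 1 + [I]/Ki, [I]/Ki = 2.767 − 1 = 1.767 and Ki = 24.2/1.767 = 13.7 µM.

13.7 µM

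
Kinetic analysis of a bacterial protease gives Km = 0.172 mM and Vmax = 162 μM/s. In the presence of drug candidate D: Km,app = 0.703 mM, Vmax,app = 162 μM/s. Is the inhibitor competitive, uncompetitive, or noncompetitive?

Km increases (0.172 → 0.703 mM) while Vmax is unchanged — the hallmark of competitive inhibition.

competitive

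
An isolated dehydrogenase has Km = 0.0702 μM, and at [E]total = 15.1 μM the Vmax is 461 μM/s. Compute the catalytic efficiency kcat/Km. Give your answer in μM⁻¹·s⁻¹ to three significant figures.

kcat = Vmax/[E]total = 461/15.1 = 30.5 s⁻¹.
kcat/Km = 30.5/0.0702 = 435 μM⁻¹·s⁻¹.

435 μM⁻¹·s⁻¹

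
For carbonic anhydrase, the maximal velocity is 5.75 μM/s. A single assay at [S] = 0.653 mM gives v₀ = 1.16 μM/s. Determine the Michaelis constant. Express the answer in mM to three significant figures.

2.58 mM

From v = Vmax[S]/(Km+[S]), Km = [S](Vmax − v)/v.
Km = 0.653 × (5.75 − 1.16) / 1.16 = 2.997/1.16 = 2.58 mM.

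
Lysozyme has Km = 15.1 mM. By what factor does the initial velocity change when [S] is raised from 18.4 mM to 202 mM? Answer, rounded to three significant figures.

Since Vmax cancels, v₂/v₁ = [S]₂(Km+[S]₁) / [S]₁(Km+[S]₂).
= 202×(15.1+18.4) / (18.4×(15.1+202)) = 6767/3995 = 1.69.

1.69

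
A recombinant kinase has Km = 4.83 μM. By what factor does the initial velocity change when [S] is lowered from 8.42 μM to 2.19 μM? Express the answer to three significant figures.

0.491

Since Vmax cancels, v₂/v₁ = [S]₂(Km+[S]₁) / [S]₁(Km+[S]₂).
= 2.19×(4.83+8.42) / (8.42×(4.83+2.19)) = 29.02/59.11 = 0.491.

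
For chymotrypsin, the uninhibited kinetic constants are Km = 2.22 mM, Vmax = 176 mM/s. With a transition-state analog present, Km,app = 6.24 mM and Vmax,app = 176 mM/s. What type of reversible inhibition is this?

competitive

Km increases (2.22 → 6.24 mM) while Vmax is unchanged — the hallmark of competitive inhibition.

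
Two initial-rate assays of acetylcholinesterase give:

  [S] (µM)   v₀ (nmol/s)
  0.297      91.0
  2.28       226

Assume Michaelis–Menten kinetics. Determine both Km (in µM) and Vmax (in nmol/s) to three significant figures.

Km = 0.651 µM; Vmax = 291 nmol/s

In reciprocal form, 1/v = (Km/Vmax)·(1/[S]) + 1/Vmax. The two points give (1/[S], 1/v) = (3.367, 0.01099) and (0.4386, 0.004425).
Slope = (0.01099 − 0.004425)/(3.367 − 0.4386) = 0.002242; intercept = 0.01099 − 0.002242×3.367 = 0.003442.
Vmax = 1/intercept = 291 nmol/s; Km = slope × Vmax = 0.002242 × 291 = 0.651 µM.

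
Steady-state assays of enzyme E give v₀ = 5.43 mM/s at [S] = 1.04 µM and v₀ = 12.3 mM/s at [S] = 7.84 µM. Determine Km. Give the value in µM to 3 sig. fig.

1.88 µM

From v = Vmax[S]/(Km+[S]), each point gives Vmax = v(Km+[S])/[S].
Equating: 5.43(Km+1.04)/1.04 = 12.3(Km+7.84)/7.84.
5.221·Km + 5.43 = 1.569·Km + 12.3, so (5.221 − 1.569)·Km = 12.3 − 5.43.
Km = 6.870/3.652 = 1.88 µM; then Vmax = 5.43(1.88+1.04)/1.04 = 15.3 mM/s.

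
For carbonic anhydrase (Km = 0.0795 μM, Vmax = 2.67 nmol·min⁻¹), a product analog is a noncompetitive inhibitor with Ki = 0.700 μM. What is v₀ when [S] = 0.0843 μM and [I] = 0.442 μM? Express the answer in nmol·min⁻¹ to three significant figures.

With α = 1 + [I]/Ki = 1 + 0.442/0.700 = 1.631, the noncompetitive rate law is v = (Vmax/α)·[S] / (Km + [S]).
v = (2.67/1.631)×0.0843 / (0.0795 + 0.0843) = 0.1380/0.1638 = 0.842 nmol·min⁻¹.

0.842 nmol·min⁻¹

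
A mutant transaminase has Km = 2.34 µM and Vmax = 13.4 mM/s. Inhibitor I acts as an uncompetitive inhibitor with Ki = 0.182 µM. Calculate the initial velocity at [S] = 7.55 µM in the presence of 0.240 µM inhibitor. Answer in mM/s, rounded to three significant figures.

5.10 mM/s

α = 1 + [I]/Ki = 1 + 0.240/0.182 = 2.319.
For an uncompetitive inhibitor, both parameters are divided by α, giving Vmax/α and Km/α: Km,app = 1.01 µM, Vmax,app = 5.78 mM/s.
v = Vmax,app·[S]/(Km,app + [S]) = 5.78 × 7.55/(1.01 + 7.55) = 5.10 mM/s.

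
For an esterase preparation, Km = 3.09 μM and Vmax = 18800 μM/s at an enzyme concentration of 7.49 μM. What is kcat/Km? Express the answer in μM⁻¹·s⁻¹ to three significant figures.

812 μM⁻¹·s⁻¹

kcat = Vmax/[E]total = 18800/7.49 = 2510 s⁻¹.
kcat/Km = 2510/3.09 = 812 μM⁻¹·s⁻¹.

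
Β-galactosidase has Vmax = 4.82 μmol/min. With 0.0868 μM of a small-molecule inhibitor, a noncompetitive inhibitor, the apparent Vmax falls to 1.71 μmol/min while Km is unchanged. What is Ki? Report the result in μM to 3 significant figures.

0.0477 μM

Noncompetitive: Vmax,app = Vmax/α with α = 1 + [I]/Ki.
α = Vmax/Vmax,app = 4.82/1.71 = 2.819.
Since α = 1 + [I]/Ki, [I]/Ki = 2.819 − 1 = 1.819 and Ki = 0.0868/1.819 = 0.0477 μM.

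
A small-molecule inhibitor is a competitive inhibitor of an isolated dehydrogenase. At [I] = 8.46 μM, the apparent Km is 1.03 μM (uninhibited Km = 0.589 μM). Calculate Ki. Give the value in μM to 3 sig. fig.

11.3 μM

Competitive: Km,app = α·Km with α = 1 + [I]/Ki.
α = Km,app/Km = 1.03/0.589 = 1.749.
Since α = 1 + [I]/Ki, [I]/Ki = 1.749 − 1 = 0.7487 and Ki = 8.46/0.7487 = 11.3 μM.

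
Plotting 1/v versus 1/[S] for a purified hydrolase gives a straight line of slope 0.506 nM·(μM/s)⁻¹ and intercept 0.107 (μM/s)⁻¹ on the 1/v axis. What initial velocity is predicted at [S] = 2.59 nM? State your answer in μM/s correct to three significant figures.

The y-intercept is 1/Vmax, so Vmax = 1/0.107 = 9.35 μM/s.
The slope is Km/Vmax, so Km = 0.506 × 9.35 = 4.73 nM.
Then v = 9.35 × 2.59/(4.73 + 2.59) = 3.31 μM/s.

3.31 μM/s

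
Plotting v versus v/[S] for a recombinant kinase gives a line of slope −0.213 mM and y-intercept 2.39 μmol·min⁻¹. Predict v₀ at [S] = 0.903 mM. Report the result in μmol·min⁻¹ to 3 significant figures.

In the Eadie–Hofstee form v = Vmax − Km·(v/[S]), the slope is −Km and the intercept is Vmax, so Km = 0.213 mM and Vmax = 2.39 μmol·min⁻¹.
v = 2.39 × 0.903/(0.213 + 0.903) = 1.93 μmol·min⁻¹.

1.93 μmol·min⁻¹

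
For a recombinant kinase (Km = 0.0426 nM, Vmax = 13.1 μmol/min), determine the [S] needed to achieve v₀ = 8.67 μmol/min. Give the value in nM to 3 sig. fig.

Rearranging v = Vmax[S]/(Km+[S]) gives [S] = Km·v/(Vmax − v).
[S] = 0.0426 × 8.67 / (13.1 − 8.67) = 0.3693/4.430 = 0.0834 nM.

0.0834 nM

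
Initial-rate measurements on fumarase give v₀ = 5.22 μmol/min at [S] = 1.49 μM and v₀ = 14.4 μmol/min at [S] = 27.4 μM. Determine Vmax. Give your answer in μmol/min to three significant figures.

In reciprocal form, 1/v = (Km/Vmax)·(1/[S]) + 1/Vmax. The two points give (1/[S], 1/v) = (0.6711, 0.1916) and (0.03650, 0.06944).
Slope = (0.1916 − 0.06944)/(0.6711 − 0.03650) = 0.1924; intercept = 0.1916 − 0.1924×0.6711 = 0.06242.
Vmax = 1/intercept = 16.0 μmol/min; Km = slope × Vmax = 0.1924 × 16.0 = 3.08 μM.

16.0 μmol/min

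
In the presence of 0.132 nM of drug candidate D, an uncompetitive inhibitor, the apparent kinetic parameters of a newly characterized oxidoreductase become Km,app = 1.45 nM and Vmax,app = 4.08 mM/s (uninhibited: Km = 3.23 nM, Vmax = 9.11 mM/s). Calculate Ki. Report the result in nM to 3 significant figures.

0.107 nM

Uncompetitive: Vmax,app = Vmax/α (and Km,app = Km/α) with α = 1 + [I]/Ki.
α = Vmax/Vmax,app = 9.11/4.08 = 2.233.
Since α = 1 + [I]/Ki, [I]/Ki = 2.233 − 1 = 1.233 and Ki = 0.132/1.233 = 0.107 nM.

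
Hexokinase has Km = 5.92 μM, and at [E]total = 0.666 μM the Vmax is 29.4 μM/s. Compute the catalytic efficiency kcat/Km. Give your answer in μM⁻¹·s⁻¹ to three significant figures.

7.46 μM⁻¹·s⁻¹

kcat = Vmax/[E]total = 29.4/0.666 = 44.1 s⁻¹.
kcat/Km = 44.1/5.92 = 7.46 μM⁻¹·s⁻¹.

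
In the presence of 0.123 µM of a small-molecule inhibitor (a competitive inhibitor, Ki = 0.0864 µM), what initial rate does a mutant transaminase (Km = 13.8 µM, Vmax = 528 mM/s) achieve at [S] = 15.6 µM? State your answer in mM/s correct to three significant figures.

α = 1 + [I]/Ki = 1 + 0.123/0.0864 = 2.424.
For a competitive inhibitor, Vmax is unchanged and the apparent Km becomes α·Km: Km,app = 33.4 µM, Vmax,app = 528 mM/s.
v = Vmax,app·[S]/(Km,app + [S]) = 528 × 15.6/(33.4 + 15.6) = 168 mM/s.

168 mM/s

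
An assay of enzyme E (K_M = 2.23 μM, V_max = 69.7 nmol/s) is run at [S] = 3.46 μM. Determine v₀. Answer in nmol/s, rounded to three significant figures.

42.4 nmol/s

v = Vmax·[S]/(Km + [S]) = 69.7 × 3.46 / (2.23 + 3.46)
  = 241.2 / 5.690 = 42.4 nmol/s.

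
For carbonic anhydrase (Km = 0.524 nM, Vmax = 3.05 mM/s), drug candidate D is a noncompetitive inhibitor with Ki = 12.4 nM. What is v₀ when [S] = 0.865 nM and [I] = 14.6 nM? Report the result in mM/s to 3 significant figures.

α = 1 + [I]/Ki = 1 + 14.6/12.4 = 2.177.
For a noncompetitive inhibitor, Vmax is reduced to Vmax/α while Km is unchanged: Km,app = 0.524 nM, Vmax,app = 1.40 mM/s.
v = Vmax,app·[S]/(Km,app + [S]) = 1.40 × 0.865/(0.524 + 0.865) = 0.872 mM/s.

0.872 mM/s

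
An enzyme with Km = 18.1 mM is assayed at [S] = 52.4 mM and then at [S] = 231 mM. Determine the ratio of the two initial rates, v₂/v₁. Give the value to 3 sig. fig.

1.25

The fractional saturations are [S]/(Km+[S]) = 52.4/70.50 = 0.7433 and 231/249.1 = 0.9273.
v₂/v₁ is just their ratio: 0.9273/0.7433 = 1.25.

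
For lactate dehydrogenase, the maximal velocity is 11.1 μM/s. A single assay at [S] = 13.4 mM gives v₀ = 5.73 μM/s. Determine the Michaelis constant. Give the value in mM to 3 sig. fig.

12.6 mM

From v = Vmax[S]/(Km+[S]), Km = [S](Vmax − v)/v.
Km = 13.4 × (11.1 − 5.73) / 5.73 = 71.96/5.73 = 12.6 mM.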